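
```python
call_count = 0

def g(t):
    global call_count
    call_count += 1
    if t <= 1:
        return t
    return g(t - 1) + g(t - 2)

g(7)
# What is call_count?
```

Calls(t) = 1 + Calls(t-1) + Calls(t-2); Calls(0)=Calls(1)=1. For t=7 this gives 41.

Answer: 41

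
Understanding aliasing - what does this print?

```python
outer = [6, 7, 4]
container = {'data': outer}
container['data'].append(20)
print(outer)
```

Key concept: dict holds reference to list.
Step by step:
`outer = [6, 7, 4]` → outer = [6, 7, 4]
`container = {'data': outer}` → container = {'data': [6, 7, 4]}
`container['data'].append(20)` → outer = [6, 7, 4, 20]; container = {'data': [6, 7, 4, 20]}
`print(outer)` → prints [6, 7, 4, 20]

Answer: [6, 7, 4, 20]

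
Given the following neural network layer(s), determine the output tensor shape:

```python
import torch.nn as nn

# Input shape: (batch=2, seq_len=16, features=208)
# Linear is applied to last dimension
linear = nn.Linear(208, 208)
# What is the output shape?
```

Input: (2, 16, 208) -> Output: (2, 16, 208)

Answer: (2, 16, 208)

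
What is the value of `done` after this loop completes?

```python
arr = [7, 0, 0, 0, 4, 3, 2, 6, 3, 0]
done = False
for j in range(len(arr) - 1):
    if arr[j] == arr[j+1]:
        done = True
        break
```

Check consecutive duplicates in [7, 0, 0, 0, 4, 3, 2, 6, 3, 0]
`done` takes the values: False → True

Answer: True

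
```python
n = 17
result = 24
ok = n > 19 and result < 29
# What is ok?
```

Trace:
`n = 17` → n = 17
`result = 24` → result = 24
`ok = n > 19 and result < 29` → ok = False
So ok = False

Answer: False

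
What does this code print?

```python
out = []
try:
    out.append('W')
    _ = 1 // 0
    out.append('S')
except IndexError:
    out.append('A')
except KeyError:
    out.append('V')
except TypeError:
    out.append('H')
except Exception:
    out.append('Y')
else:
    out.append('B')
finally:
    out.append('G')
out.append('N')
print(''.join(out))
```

Execution trace: 'W' (try body) → 'Y' (except Exception) → 'G' (finally) → 'N' (after the try/except). Output: WYGN

Answer: WYGN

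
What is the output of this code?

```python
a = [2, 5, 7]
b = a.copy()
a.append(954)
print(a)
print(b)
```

Key concept: list.copy() creates independent copy.
Step by step:
`a = [2, 5, 7]` → a = [2, 5, 7]
`b = a.copy()` → b = [2, 5, 7]
`a.append(954)` → a = [2, 5, 7, 954]
`print(a)` → prints [2, 5, 7, 954]
`print(b)` → prints [2, 5, 7]

Answer:
[2, 5, 7, 954]
[2, 5, 7]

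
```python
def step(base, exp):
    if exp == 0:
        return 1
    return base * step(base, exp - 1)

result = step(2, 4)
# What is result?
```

step(2, 4) = 2 * 2 * 2 * 2 = 16

Answer: 16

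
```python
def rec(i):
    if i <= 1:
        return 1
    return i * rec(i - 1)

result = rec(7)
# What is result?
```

rec(7) = 7 * 6 * 5 * 4 * 3 * 2 * 1 = 5040

Answer: 5040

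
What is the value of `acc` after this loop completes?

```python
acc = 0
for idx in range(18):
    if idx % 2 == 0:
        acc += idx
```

Sum of even numbers 0 to 17
`acc` takes the values: 0 → 2 → 6 → 12 → 20 → 30 → 42 → 56 → 72

Answer: 72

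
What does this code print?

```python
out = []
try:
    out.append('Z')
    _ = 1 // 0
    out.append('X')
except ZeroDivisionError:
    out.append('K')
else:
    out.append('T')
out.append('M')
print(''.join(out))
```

Execution trace: 'Z' (try body) → 'K' (except ZeroDivisionError) → 'M' (after the try/except). Output: ZKM

Answer: ZKM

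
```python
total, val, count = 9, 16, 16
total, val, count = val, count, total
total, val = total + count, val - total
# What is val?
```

Trace:
`total, val, count = 9, 16, 16` → total = 9; val = 16; count = 16
`total, val, count = val, count, total` → total = 16; val = 16; count = 9
`total, val = total + count, val - total` → total = 25; val = 0
So val = 0

Answer: 0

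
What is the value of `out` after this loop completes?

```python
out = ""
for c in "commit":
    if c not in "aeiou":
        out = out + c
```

Remove vowels from 'commit'
`out` takes the values: "" → "c" → "cm" → "cmm" → "cmmt"

Answer: "cmmt"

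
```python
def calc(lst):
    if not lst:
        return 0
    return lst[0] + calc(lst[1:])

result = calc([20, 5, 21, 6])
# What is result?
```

20 + 5 + 21 + 6 + 0 = 52

Answer: 52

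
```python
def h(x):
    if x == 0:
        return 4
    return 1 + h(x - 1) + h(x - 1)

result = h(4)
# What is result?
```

h(x) = 1 + 2·h(x-1), h(0)=4. Closed form: (4+1)·2^4 - 1 = 79.

Answer: 79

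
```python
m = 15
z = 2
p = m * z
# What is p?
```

Trace:
`m = 15` → m = 15
`z = 2` → z = 2
`p = m * z` → p = 30
So p = 30

Answer: 30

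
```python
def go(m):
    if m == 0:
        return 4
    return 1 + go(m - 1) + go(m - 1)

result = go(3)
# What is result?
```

go(m) = 1 + 2·go(m-1), go(0)=4. Closed form: (4+1)·2^3 - 1 = 39.

Answer: 39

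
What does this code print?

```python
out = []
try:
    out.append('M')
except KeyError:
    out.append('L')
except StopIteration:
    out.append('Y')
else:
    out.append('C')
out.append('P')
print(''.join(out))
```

Execution trace: 'M' (try body, no exception) → 'C' (else) → 'P' (after the try/except). Output: MCP

Answer: MCP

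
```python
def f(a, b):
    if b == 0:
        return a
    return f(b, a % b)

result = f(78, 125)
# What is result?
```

f(78, 125) -> f(125, 78) -> f(78, 47) -> f(47, 31) -> f(31, 16) -> f(16, 15) -> f(15, 1) -> f(1, 0) -> 1

Answer: 1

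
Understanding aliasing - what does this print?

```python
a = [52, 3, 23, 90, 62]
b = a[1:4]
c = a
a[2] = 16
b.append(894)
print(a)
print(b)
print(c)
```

Key concept: slice vs alias.
Step by step:
`a = [52, 3, 23, 90, 62]` → a = [52, 3, 23, 90, 62]
`b = a[1:4]` → b = [3, 23, 90]
`c = a` → c = [52, 3, 23, 90, 62] (same object as a)
`a[2] = 16` → a = [52, 3, 16, 90, 62] (same object as c); c = [52, 3, 16, 90, 62] (same object as a)
`b.append(894)` → b = [3, 23, 90, 894]
`print(a)` → prints [52, 3, 16, 90, 62]
`print(b)` → prints [3, 23, 90, 894]
`print(c)` → prints [52, 3, 16, 90, 62]

Answer:
[52, 3, 16, 90, 62]
[3, 23, 90, 894]
[52, 3, 16, 90, 62]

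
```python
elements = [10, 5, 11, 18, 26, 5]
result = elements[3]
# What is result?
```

Trace:
`elements = [10, 5, 11, 18, 26, 5]` → elements = [10, 5, 11, 18, 26, 5]
`result = elements[3]` → result = 18
So result = 18

Answer: 18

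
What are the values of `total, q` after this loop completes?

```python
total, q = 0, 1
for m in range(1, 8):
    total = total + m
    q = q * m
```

Sum and factorial of 1 to 7
`total, q` takes the values: (0, 1) → (1, 1) → (3, 1) → (3, 2) → (6, 2) → (6, 6) → (10, 6) → (10, 24) → (15, 24) → (15, 120) → (21, 120) → (21, 720) → (28, 720) → (28, 5040)

Answer: 28, 5040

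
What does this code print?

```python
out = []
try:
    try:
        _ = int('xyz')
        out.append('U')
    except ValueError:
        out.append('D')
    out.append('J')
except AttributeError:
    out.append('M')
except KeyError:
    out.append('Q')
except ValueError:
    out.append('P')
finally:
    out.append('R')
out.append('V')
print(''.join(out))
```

Execution trace: 'D' (inner except ValueError) → 'J' (try body, no exception) → 'R' (finally) → 'V' (after the try/except). Output: DJRV

Answer: DJRV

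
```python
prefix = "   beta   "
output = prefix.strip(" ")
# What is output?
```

Trace:
`prefix = "   beta   "` → prefix = '   beta   '
`output = prefix.strip(" ")` → output = 'beta'
So output = 'beta'

Answer: 'beta'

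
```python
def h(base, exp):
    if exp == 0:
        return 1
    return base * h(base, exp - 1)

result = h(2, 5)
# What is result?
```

h(2, 5) = 2 * 2 * 2 * 2 * 2 = 32

Answer: 32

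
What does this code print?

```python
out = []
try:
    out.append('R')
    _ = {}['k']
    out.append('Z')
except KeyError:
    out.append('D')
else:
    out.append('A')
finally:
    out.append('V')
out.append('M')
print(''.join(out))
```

Execution trace: 'R' (try body) → 'D' (except KeyError) → 'V' (finally) → 'M' (after the try/except). Output: RDVM

Answer: RDVM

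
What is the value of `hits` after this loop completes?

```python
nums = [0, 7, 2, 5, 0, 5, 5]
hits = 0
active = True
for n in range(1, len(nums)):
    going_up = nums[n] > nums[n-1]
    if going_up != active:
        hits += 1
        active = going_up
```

Count direction changes in [0, 7, 2, 5, 0, 5, 5]
`hits` takes the values: 0 → 1 → 2 → 3 → 4 → 5

Answer: 5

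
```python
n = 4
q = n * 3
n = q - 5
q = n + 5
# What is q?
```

Trace:
`n = 4` → n = 4
`q = n * 3` → q = 12
`n = q - 5` → n = 7
`q = n + 5` → q = 12
So q = 12

Answer: 12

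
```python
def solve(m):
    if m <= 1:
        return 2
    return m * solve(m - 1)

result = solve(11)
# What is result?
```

solve(11) = 11 * 10 * 9 * 8 * 7 * 6 * 5 * 4 * 3 * 2 * 2 = 79833600

Answer: 79833600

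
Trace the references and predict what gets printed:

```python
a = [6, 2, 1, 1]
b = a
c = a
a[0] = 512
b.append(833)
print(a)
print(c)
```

Key concept: multiple aliases.
Step by step:
`a = [6, 2, 1, 1]` → a = [6, 2, 1, 1]
`b = a` → b = [6, 2, 1, 1] (same object as a)
`c = a` → c = [6, 2, 1, 1] (same object as a, b)
`a[0] = 512` → a = [512, 2, 1, 1] (same object as b, c); b = [512, 2, 1, 1] (same object as a, c); c = [512, 2, 1, 1] (same object as a, b)
`b.append(833)` → a = [512, 2, 1, 1, 833] (same object as b, c); b = [512, 2, 1, 1, 833] (same object as a, c); c = [512, 2, 1, 1, 833] (same object as a, b)
`print(a)` → prints [512, 2, 1, 1, 833]
`print(c)` → prints [512, 2, 1, 1, 833]

Answer:
[512, 2, 1, 1, 833]
[512, 2, 1, 1, 833]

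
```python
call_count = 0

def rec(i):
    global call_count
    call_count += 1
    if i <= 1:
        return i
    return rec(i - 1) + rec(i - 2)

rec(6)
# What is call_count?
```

Calls(i) = 1 + Calls(i-1) + Calls(i-2); Calls(0)=Calls(1)=1. For i=6 this gives 25.

Answer: 25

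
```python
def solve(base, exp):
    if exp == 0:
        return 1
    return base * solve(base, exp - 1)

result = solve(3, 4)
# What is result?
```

solve(3, 4) = 3 * 3 * 3 * 3 = 81

Answer: 81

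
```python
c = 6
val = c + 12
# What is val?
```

Trace:
`c = 6` → c = 6
`val = c + 12` → val = 18
So val = 18

Answer: 18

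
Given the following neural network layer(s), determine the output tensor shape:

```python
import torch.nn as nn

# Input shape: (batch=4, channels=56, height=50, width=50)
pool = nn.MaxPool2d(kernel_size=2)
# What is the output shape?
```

Input: (4, 56, 50, 50) -> Output: (4, 56, 25, 25)

Answer: (4, 56, 25, 25)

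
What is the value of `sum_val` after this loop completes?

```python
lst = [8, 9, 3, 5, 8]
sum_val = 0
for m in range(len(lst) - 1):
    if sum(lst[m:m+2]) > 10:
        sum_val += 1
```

Count windows with sum > 10
`sum_val` takes the values: 0 → 1 → 2 → 3

Answer: 3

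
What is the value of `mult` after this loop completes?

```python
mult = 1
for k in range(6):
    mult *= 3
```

3^6 = 729
`mult` takes the values: 1 → 3 → 9 → 27 → 81 → 243 → 729

Answer: 729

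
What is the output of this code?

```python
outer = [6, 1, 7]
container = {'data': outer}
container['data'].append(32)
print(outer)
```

Key concept: dict holds reference to list.
Step by step:
`outer = [6, 1, 7]` → outer = [6, 1, 7]
`container = {'data': outer}` → container = {'data': [6, 1, 7]}
`container['data'].append(32)` → outer = [6, 1, 7, 32]; container = {'data': [6, 1, 7, 32]}
`print(outer)` → prints [6, 1, 7, 32]

Answer: [6, 1, 7, 32]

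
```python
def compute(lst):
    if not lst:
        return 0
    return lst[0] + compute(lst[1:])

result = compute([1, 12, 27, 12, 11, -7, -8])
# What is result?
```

1 + 12 + 27 + 12 + 11 + (-7) + (-8) + 0 = 48

Answer: 48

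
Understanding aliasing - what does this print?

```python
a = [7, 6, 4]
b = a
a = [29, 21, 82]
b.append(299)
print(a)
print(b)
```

Key concept: rebinding vs mutation: a is rebound to a new list, b still points at the original.
Step by step:
`a = [7, 6, 4]` → a = [7, 6, 4]
`b = a` → b = [7, 6, 4] (same object as a)
`a = [29, 21, 82]` → a = [29, 21, 82]
`b.append(299)` → b = [7, 6, 4, 299]
`print(a)` → prints [29, 21, 82]
`print(b)` → prints [7, 6, 4, 299]

Answer:
[29, 21, 82]
[7, 6, 4, 299]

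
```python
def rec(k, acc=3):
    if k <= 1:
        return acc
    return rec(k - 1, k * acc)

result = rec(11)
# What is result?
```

Accumulator trace (n, acc): (11, 3) -> (10, 33) -> (9, 330) -> (8, 2970) -> (7, 23760) -> (6, 166320) -> (5, 997920) -> (4, 4989600) -> (3, 19958400) -> (2, 59875200) -> (1, 119750400) -> return 119750400

Answer: 119750400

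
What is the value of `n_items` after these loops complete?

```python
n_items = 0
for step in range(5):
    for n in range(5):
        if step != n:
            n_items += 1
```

5² - 5 (exclude diagonal)
`n_items` takes the values: 0 → 1 → 2 → 3 → 4 → 5 → 6 → 7 → 8 → 9 → 10 → 11 → 12 → 13 → 14 → 15 → 16 → 17 → 18 → 19 → 20

Answer: 20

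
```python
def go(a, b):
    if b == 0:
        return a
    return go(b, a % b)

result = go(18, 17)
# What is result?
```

go(18, 17) -> go(17, 1) -> go(1, 0) -> 1

Answer: 1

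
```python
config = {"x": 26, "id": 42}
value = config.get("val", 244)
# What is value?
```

Trace:
`config = {"x": 26, "id": 42}` → config = {'x': 26, 'id': 42}
`value = config.get("val", 244)` → value = 244
So value = 244

Answer: 244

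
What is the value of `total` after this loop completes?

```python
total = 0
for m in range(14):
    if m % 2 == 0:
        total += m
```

Sum of even numbers 0 to 13
`total` takes the values: 0 → 2 → 6 → 12 → 20 → 30 → 42

Answer: 42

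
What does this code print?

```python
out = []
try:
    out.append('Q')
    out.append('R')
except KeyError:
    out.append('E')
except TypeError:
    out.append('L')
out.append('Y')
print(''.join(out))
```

Execution trace: 'Q' (try body) → 'R' (try body, no exception) → 'Y' (after the try/except). Output: QRY

Answer: QRY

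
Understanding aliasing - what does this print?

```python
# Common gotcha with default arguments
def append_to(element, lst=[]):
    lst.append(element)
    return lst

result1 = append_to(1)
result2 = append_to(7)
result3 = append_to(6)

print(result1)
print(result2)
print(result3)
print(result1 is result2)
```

Key concept: mutable default argument gotcha.
Step by step:
`result1 = append_to(1)` → result1 = [1]
`result2 = append_to(7)` → result1 = [1, 7] (same object as result2); result2 = [1, 7] (same object as result1)
`result3 = append_to(6)` → result1 = [1, 7, 6] (same object as result2, result3); result2 = [1, 7, 6] (same object as result1, result3); result3 = [1, 7, 6] (same object as result1, result2)
`print(result1)` → prints [1, 7, 6]
`print(result2)` → prints [1, 7, 6]
`print(result3)` → prints [1, 7, 6]
`print(result1 is result2)` → prints True

Answer:
[1, 7, 6]
[1, 7, 6]
[1, 7, 6]
True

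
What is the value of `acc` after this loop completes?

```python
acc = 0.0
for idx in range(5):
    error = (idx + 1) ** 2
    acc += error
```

Sum of squared losses 1² + 2² + ... + 5²
`acc` takes the values: 0.0 → 1.0 → 5.0 → 14.0 → 30.0 → 55.0

Answer: 55.0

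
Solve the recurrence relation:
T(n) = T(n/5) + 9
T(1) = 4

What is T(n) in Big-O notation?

Each step divides n by 5 and adds 9. After log_5(n) steps we reach T(1)=4. So T(n) = 9·log_5(n) + 4 = O(log n).

Answer: O(log n)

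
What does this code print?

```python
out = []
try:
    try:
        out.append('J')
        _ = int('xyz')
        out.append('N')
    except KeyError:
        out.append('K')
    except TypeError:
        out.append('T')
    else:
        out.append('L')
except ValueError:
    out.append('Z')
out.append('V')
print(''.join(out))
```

Execution trace: 'J' (inner try body) → 'Z' (outer except ValueError) → 'V' (after the try/except). Output: JZV

Answer: JZV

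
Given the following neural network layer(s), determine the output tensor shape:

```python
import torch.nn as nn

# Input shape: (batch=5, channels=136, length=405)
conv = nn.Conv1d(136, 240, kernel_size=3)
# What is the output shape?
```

Input: (5, 136, 405) -> Output: (5, 240, 403)

Answer: (5, 240, 403)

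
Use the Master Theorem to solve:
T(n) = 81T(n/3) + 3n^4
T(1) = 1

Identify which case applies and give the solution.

a=81, b=3, f(n)=3n^4. log_3(81) = 4. Since c=4 = 4, Case 2 applies: T(n) = Θ(n^log_b(a) · log n) = O(n^4 log n).

Answer: O(n^4 log n) - Case 2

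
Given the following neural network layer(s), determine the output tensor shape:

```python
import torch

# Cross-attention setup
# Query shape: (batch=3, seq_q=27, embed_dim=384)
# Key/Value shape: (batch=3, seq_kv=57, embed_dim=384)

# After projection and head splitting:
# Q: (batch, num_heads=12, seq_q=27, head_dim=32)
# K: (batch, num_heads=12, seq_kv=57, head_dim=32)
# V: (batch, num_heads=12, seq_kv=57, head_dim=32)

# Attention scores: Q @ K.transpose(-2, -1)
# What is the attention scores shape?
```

Input: (3, 27, 384) -> Output: (3, 12, 27, 57)

Answer: (3, 12, 27, 57)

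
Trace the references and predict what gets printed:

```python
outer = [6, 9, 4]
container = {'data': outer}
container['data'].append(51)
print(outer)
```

Key concept: dict holds reference to list.
Step by step:
`outer = [6, 9, 4]` → outer = [6, 9, 4]
`container = {'data': outer}` → container = {'data': [6, 9, 4]}
`container['data'].append(51)` → outer = [6, 9, 4, 51]; container = {'data': [6, 9, 4, 51]}
`print(outer)` → prints [6, 9, 4, 51]

Answer: [6, 9, 4, 51]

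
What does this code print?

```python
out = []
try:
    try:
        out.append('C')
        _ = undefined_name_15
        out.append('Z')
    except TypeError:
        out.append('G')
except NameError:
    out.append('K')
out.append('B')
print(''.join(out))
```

Execution trace: 'C' (inner try body) → 'K' (outer except NameError) → 'B' (after the try/except). Output: CKB

Answer: CKB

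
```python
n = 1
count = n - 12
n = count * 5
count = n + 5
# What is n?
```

Trace:
`n = 1` → n = 1
`count = n - 12` → count = -11
`n = count * 5` → n = -55
`count = n + 5` → count = -50
So n = -55

Answer: -55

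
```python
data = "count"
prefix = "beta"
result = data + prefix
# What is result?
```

Trace:
`data = "count"` → data = 'count'
`prefix = "beta"` → prefix = 'beta'
`result = data + prefix` → result = 'countbeta'
So result = 'countbeta'

Answer: 'countbeta'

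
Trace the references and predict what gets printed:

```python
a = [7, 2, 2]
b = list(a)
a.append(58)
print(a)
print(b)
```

Key concept: list() constructor creates copy.
Step by step:
`a = [7, 2, 2]` → a = [7, 2, 2]
`b = list(a)` → b = [7, 2, 2]
`a.append(58)` → a = [7, 2, 2, 58]
`print(a)` → prints [7, 2, 2, 58]
`print(b)` → prints [7, 2, 2]

Answer:
[7, 2, 2, 58]
[7, 2, 2]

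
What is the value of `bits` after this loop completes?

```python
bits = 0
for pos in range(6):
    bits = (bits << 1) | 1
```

Build 6 consecutive 1-bits: 0b111111
`bits` takes the values: 0 → 1 → 3 → 7 → 15 → 31 → 63

Answer: 63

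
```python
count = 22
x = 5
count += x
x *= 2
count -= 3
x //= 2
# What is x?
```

Trace:
`count = 22` → count = 22
`x = 5` → x = 5
`count += x` → count = 27
`x *= 2` → x = 10
`count -= 3` → count = 24
`x //= 2` → x = 5
So x = 5

Answer: 5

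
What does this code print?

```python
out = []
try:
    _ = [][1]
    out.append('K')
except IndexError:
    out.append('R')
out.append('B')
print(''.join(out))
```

Execution trace: 'R' (except IndexError) → 'B' (after the try/except). Output: RB

Answer: RB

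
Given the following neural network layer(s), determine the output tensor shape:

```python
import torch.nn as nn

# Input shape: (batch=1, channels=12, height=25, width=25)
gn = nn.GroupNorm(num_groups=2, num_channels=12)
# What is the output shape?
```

Input: (1, 12, 25, 25) -> Output: (1, 12, 25, 25)

Answer: (1, 12, 25, 25)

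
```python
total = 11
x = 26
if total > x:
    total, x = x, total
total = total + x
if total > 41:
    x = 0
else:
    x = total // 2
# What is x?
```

Trace:
`total = 11` → total = 11
`x = 26` → x = 26
`if total > x: ...` → total > x is False → no variable changes
`total = total + x` → total = 37
`if total > 41: ...` → total > 41 is False, take else branch → x = 18
So x = 18

Answer: 18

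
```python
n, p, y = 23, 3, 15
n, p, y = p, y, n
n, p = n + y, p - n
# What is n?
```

Trace:
`n, p, y = 23, 3, 15` → n = 23; p = 3; y = 15
`n, p, y = p, y, n` → n = 3; p = 15; y = 23
`n, p = n + y, p - n` → n = 26; p = 12
So n = 26

Answer: 26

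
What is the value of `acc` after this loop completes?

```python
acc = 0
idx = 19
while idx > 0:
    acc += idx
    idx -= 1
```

Sum 19 down to 1
`acc` takes the values: 0 → 19 → 37 → 54 → 70 → 85 → 99 → 112 → 124 → 135 → 145 → 154 → 162 → 169 → 175 → 180 → 184 → 187 → 189 → 190

Answer: 190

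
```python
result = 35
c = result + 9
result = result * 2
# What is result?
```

Trace:
`result = 35` → result = 35
`c = result + 9` → c = 44
`result = result * 2` → result = 70
So result = 70

Answer: 70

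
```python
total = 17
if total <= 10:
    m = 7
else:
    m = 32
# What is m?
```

Trace:
`total = 17` → total = 17
`if total <= 10: ...` → total <= 10 is False, take else branch → m = 32
So m = 32

Answer: 32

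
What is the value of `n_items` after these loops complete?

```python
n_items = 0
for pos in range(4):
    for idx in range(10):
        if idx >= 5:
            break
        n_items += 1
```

Inner breaks at 5, outer runs 4 times
`n_items` takes the values: 0 → 1 → 2 → 3 → 4 → 5 → 6 → 7 → 8 → 9 → 10 → 11 → 12 → 13 → 14 → 15 → 16 → 17 → 18 → 19 → 20

Answer: 20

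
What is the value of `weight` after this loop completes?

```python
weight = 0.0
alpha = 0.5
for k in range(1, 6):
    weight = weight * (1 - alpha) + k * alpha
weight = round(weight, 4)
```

Moving average with lr=0.5
`weight` takes the values: 0.0 → 0.5 → 1.25 → 2.125 → 3.0625 → 4.03125 → 4.0312

Answer: 4.0312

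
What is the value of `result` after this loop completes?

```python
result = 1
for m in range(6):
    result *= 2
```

2^6 = 64
`result` takes the values: 1 → 2 → 4 → 8 → 16 → 32 → 64

Answer: 64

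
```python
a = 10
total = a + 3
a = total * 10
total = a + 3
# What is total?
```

Trace:
`a = 10` → a = 10
`total = a + 3` → total = 13
`a = total * 10` → a = 130
`total = a + 3` → total = 133
So total = 133

Answer: 133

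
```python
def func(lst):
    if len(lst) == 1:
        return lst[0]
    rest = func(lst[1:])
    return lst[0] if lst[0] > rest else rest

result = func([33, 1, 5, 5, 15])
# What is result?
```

Recursive max over [33, 1, 5, 5, 15] = 33

Answer: 33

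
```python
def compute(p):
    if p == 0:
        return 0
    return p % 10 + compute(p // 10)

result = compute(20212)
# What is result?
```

Sum of digits of 20212: 2 + 1 + 2 + 0 + 2 = 7

Answer: 7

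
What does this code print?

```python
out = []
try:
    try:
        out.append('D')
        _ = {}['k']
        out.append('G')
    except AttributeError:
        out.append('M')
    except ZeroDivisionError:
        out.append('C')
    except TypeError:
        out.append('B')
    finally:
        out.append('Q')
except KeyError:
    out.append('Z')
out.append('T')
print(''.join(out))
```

Execution trace: 'D' (try body) → 'Q' (finally) → 'Z' (outer except KeyError) → 'T' (after the try/except). Output: DQZT

Answer: DQZT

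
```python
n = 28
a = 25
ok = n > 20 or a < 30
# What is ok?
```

Trace:
`n = 28` → n = 28
`a = 25` → a = 25
`ok = n > 20 or a < 30` → ok = True
So ok = True

Answer: True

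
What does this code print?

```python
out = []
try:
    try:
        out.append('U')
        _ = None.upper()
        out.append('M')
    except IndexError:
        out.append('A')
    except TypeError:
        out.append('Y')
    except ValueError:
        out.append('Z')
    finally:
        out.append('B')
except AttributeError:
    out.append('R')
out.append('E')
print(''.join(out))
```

Execution trace: 'U' (try body) → 'B' (finally) → 'R' (outer except AttributeError) → 'E' (after the try/except). Output: UBRE

Answer: UBRE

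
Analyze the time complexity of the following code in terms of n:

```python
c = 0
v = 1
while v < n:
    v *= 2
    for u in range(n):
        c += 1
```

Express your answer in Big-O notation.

Each loop level contributes: log n × n. Multiplying the contributions gives O(n log n).

Answer: O(n log n)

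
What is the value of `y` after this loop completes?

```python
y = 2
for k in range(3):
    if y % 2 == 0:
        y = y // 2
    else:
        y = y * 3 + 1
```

Collatz-style transformation from 2
`y` takes the values: 2 → 1 → 4 → 2

Answer: 2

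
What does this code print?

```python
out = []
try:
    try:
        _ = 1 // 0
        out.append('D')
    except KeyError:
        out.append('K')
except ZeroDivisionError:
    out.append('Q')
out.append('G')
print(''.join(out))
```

Execution trace: 'Q' (outer except ZeroDivisionError) → 'G' (after the try/except). Output: QG

Answer: QG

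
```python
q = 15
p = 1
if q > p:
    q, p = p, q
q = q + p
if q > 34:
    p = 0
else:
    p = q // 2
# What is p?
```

Trace:
`q = 15` → q = 15
`p = 1` → p = 1
`if q > p: ...` → q > p is True → q = 1; p = 15
`q = q + p` → q = 16
`if q > 34: ...` → q > 34 is False, take else branch → p = 8
So p = 8

Answer: 8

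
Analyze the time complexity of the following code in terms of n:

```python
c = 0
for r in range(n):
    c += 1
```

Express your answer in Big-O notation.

Each loop level contributes: n. Multiplying the contributions gives O(n).

Answer: O(n)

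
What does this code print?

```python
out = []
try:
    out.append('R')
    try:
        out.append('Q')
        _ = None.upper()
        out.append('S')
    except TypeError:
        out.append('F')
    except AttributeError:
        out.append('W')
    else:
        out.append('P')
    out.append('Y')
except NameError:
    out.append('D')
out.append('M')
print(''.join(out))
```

Execution trace: 'R' (try body) → 'Q' (inner try body) → 'W' (inner except AttributeError) → 'Y' (try body, no exception) → 'M' (after the try/except). Output: RQWYM

Answer: RQWYM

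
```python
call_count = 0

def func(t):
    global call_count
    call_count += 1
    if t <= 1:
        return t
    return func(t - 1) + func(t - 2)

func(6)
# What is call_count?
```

Calls(t) = 1 + Calls(t-1) + Calls(t-2); Calls(0)=Calls(1)=1. For t=6 this gives 25.

Answer: 25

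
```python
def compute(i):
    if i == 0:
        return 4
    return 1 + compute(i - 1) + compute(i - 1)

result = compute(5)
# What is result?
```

compute(i) = 1 + 2·compute(i-1), compute(0)=4. Closed form: (4+1)·2^5 - 1 = 159.

Answer: 159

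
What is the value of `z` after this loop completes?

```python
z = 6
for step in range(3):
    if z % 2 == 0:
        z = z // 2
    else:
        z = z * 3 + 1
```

Collatz-style transformation from 6
`z` takes the values: 6 → 3 → 10 → 5

Answer: 5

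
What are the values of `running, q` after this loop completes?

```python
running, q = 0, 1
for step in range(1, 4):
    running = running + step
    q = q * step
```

Sum and factorial of 1 to 3
`running, q` takes the values: (0, 1) → (1, 1) → (3, 1) → (3, 2) → (6, 2) → (6, 6)

Answer: 6, 6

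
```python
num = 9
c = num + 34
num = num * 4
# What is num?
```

Trace:
`num = 9` → num = 9
`c = num + 34` → c = 43
`num = num * 4` → num = 36
So num = 36

Answer: 36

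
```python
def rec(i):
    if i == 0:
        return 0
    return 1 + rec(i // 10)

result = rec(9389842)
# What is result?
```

Count of digits of 9389842: 7

Answer: 7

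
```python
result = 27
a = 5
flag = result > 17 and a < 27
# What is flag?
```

Trace:
`result = 27` → result = 27
`a = 5` → a = 5
`flag = result > 17 and a < 27` → flag = True
So flag = True

Answer: True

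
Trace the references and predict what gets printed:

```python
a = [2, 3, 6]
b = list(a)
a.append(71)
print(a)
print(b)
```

Key concept: list() constructor creates copy.
Step by step:
`a = [2, 3, 6]` → a = [2, 3, 6]
`b = list(a)` → b = [2, 3, 6]
`a.append(71)` → a = [2, 3, 6, 71]
`print(a)` → prints [2, 3, 6, 71]
`print(b)` → prints [2, 3, 6]

Answer:
[2, 3, 6, 71]
[2, 3, 6]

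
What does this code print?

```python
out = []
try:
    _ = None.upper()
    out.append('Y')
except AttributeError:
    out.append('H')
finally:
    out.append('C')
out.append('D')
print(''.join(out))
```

Execution trace: 'H' (except AttributeError) → 'C' (finally) → 'D' (after the try/except). Output: HCD

Answer: HCD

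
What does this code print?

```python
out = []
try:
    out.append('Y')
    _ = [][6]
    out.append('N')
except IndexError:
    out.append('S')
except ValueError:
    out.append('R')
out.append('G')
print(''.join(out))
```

Execution trace: 'Y' (try body) → 'S' (except IndexError) → 'G' (after the try/except). Output: YSG

Answer: YSG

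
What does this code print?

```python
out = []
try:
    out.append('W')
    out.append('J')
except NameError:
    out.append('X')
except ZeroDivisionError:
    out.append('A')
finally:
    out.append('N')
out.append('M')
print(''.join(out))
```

Execution trace: 'W' (try body) → 'J' (try body, no exception) → 'N' (finally) → 'M' (after the try/except). Output: WJNM

Answer: WJNM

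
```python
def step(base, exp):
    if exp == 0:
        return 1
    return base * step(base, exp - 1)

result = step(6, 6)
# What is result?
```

step(6, 6) = 6 * 6 * 6 * 6 * 6 * 6 = 46656

Answer: 46656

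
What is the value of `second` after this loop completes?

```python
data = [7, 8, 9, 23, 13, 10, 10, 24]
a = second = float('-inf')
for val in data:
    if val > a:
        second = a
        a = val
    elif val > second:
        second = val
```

Second largest (with repeats) in [7, 8, 9, 23, 13, 10, 10, 24]
`second` takes the values: -inf → 7 → 8 → 9 → 13 → 23

Answer: 23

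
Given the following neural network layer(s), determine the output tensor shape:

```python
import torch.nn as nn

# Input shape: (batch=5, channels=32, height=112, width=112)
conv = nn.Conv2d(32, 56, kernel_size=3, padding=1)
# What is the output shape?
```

Input: (5, 32, 112, 112) -> Output: (5, 56, 112, 112)

Answer: (5, 56, 112, 112)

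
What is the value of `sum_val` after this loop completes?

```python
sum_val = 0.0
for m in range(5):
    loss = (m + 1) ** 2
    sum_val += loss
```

Sum of squared losses 1² + 2² + ... + 5²
`sum_val` takes the values: 0.0 → 1.0 → 5.0 → 14.0 → 30.0 → 55.0

Answer: 55.0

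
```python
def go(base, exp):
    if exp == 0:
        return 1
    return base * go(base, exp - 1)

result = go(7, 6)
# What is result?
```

go(7, 6) = 7 * 7 * 7 * 7 * 7 * 7 = 117649

Answer: 117649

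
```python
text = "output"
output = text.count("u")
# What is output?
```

Trace:
`text = "output"` → text = 'output'
`output = text.count("u")` → output = 2
So output = 2

Answer: 2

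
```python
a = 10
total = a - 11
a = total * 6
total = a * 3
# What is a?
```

Trace:
`a = 10` → a = 10
`total = a - 11` → total = -1
`a = total * 6` → a = -6
`total = a * 3` → total = -18
So a = -6

Answer: -6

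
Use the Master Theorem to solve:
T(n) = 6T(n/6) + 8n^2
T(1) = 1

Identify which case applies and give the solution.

a=6, b=6, f(n)=8n^2. log_6(6) = 1. Since c=2 > 1 and the regularity condition holds (6(n/6)^2 = (6/6^2)n^2 with 6/6^2 < 1), Case 3 applies: T(n) = Θ(f(n)) = O(n^2).

Answer: O(n^2) - Case 3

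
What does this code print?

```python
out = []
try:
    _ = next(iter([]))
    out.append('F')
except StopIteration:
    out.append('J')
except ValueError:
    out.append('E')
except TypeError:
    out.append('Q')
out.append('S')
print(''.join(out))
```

Execution trace: 'J' (except StopIteration) → 'S' (after the try/except). Output: JS

Answer: JS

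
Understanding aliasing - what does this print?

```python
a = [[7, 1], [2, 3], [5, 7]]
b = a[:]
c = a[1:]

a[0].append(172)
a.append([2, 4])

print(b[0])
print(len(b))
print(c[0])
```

Key concept: slice with nested mutation.
Step by step:
`a = [[7, 1], [2, 3], [5, 7]]` → a = [[7, 1], [2, 3], [5, 7]]
`b = a[:]` → b = [[7, 1], [2, 3], [5, 7]]
`c = a[1:]` → c = [[2, 3], [5, 7]]
`a[0].append(172)` → a = [[7, 1, 172], [2, 3], [5, 7]]; b = [[7, 1, 172], [2, 3], [5, 7]]
`a.append([2, 4])` → a = [[7, 1, 172], [2, 3], [5, 7], [2, 4]]
`print(b[0])` → prints [7, 1, 172]
`print(len(b))` → prints 3
`print(c[0])` → prints [2, 3]

Answer:
[7, 1, 172]
3
[2, 3]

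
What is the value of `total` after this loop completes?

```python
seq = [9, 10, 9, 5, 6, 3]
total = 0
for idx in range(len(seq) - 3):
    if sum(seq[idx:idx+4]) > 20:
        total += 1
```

Count windows with sum > 20
`total` takes the values: 0 → 1 → 2 → 3

Answer: 3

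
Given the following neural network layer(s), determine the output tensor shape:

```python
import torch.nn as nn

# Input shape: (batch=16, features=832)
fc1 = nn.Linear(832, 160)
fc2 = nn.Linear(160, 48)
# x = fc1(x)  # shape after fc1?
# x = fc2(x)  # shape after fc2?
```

Input: (16, 832) -> after fc1: (16, 160) -> Output: (16, 48)

Answer: (16, 48)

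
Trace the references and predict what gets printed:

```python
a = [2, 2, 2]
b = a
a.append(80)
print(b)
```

Key concept: basic list aliasing.
Step by step:
`a = [2, 2, 2]` → a = [2, 2, 2]
`b = a` → b = [2, 2, 2] (same object as a)
`a.append(80)` → a = [2, 2, 2, 80] (same object as b); b = [2, 2, 2, 80] (same object as a)
`print(b)` → prints [2, 2, 2, 80]

Answer: [2, 2, 2, 80]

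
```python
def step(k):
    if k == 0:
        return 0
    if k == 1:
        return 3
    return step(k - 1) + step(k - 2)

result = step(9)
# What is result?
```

Build up from base cases: step(0)=0, step(1)=3, step(2)=3, step(3)=6, step(4)=9, step(5)=15, step(6)=24, ..., step(9)=102

Answer: 102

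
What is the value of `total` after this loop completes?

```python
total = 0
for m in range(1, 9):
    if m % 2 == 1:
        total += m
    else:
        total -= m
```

Add odd, subtract even
`total` takes the values: 0 → 1 → -1 → 2 → -2 → 3 → -3 → 4 → -4

Answer: -4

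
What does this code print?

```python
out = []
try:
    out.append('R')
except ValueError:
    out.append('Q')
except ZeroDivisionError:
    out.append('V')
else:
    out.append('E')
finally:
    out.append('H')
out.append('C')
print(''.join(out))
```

Execution trace: 'R' (try body, no exception) → 'E' (else) → 'H' (finally) → 'C' (after the try/except). Output: REHC

Answer: REHC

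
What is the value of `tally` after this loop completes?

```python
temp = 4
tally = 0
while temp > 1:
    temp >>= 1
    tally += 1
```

Count right shifts until 1
`tally` takes the values: 0 → 1 → 2

Answer: 2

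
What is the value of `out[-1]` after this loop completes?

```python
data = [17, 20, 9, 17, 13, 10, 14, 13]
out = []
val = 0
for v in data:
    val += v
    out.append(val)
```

Cumulative sum ends at 113
`out` takes the values: [] → [17] → [17, 37] → [17, 37, 46] → [17, 37, 46, 63] → [17, 37, 46, 63, 76] → [17, 37, 46, 63, 76, 86] → [17, 37, 46, 63, 76, 86, 100] → [17, 37, 46, 63, 76, 86, 100, 113]
So `out[-1]` = 113

Answer: 113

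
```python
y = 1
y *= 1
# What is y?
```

Trace:
`y = 1` → y = 1
`y *= 1` → y = 1
So y = 1

Answer: 1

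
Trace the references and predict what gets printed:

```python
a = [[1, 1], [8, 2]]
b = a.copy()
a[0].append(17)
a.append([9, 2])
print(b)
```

Key concept: shallow copy with nested lists.
Step by step:
`a = [[1, 1], [8, 2]]` → a = [[1, 1], [8, 2]]
`b = a.copy()` → b = [[1, 1], [8, 2]]
`a[0].append(17)` → a = [[1, 1, 17], [8, 2]]; b = [[1, 1, 17], [8, 2]]
`a.append([9, 2])` → a = [[1, 1, 17], [8, 2], [9, 2]]
`print(b)` → prints [[1, 1, 17], [8, 2]]

Answer: [[1, 1, 17], [8, 2]]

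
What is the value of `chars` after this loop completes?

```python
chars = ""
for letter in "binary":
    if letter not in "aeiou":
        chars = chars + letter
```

Remove vowels from 'binary'
`chars` takes the values: "" → "b" → "bn" → "bnr" → "bnry"

Answer: "bnry"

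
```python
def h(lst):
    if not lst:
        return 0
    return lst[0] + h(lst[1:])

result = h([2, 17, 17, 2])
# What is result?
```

2 + 17 + 17 + 2 + 0 = 38

Answer: 38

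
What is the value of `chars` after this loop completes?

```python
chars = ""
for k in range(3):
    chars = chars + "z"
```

Repeat 'z' 3 times
`chars` takes the values: "" → "z" → "zz" → "zzz"

Answer: "zzz"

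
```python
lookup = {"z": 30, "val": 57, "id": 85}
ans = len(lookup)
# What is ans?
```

Trace:
`lookup = {"z": 30, "val": 57, "id": 85}` → lookup = {'z': 30, 'val': 57, 'id': 85}
`ans = len(lookup)` → ans = 3
So ans = 3

Answer: 3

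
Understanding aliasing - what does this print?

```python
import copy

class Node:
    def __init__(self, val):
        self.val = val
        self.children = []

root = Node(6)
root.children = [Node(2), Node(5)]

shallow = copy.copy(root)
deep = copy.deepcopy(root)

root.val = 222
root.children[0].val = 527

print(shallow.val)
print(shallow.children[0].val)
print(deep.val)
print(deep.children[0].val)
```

Key concept: deep copy with custom objects.
Step by step:
`root = Node(6)` → root = Node(val=6, children=[])
`root.children = [Node(2), Node(5)]` → root = Node(val=6, children=[Node(val=2, children=[]), Node(val=5, children=[])])
`shallow = copy.copy(root)` → shallow = Node(val=6, children=[Node(val=2, children=[]), Node(val=5, children=[])])
`deep = copy.deepcopy(root)` → deep = Node(val=6, children=[Node(val=2, children=[]), Node(val=5, children=[])])
`root.val = 222` → root = Node(val=222, children=[Node(val=2, children=[]), Node(val=5, children=[])])
`root.children[0].val = 527` → root = Node(val=222, children=[Node(val=527, children=[]), Node(val=5, children=[])]); shallow = Node(val=6, children=[Node(val=527, children=[]), Node(val=5, children=[])])
`print(shallow.val)` → prints 6
`print(shallow.children[0].val)` → prints 527
`print(deep.val)` → prints 6
`print(deep.children[0].val)` → prints 2

Answer:
6
527
6
2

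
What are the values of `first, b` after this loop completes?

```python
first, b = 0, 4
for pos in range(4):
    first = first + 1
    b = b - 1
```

first goes 0→4, b goes 4→0
`first, b` takes the values: (0, 4) → (1, 4) → (1, 3) → (2, 3) → (2, 2) → (3, 2) → (3, 1) → (4, 1) → (4, 0)

Answer: 4, 0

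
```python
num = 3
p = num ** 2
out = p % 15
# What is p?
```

Trace:
`num = 3` → num = 3
`p = num ** 2` → p = 9
`out = p % 15` → out = 9
So p = 9

Answer: 9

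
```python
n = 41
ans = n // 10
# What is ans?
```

Trace:
`n = 41` → n = 41
`ans = n // 10` → ans = 4
So ans = 4

Answer: 4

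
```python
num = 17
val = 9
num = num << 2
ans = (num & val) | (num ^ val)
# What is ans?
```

Trace:
`num = 17` → num = 17
`val = 9` → val = 9
`num = num << 2` → num = 68
`ans = (num & val) | (num ^ val)` → ans = 77
So ans = 77

Answer: 77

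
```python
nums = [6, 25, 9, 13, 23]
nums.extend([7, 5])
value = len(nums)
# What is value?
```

Trace:
`nums = [6, 25, 9, 13, 23]` → nums = [6, 25, 9, 13, 23]
`nums.extend([7, 5])` → nums = [6, 25, 9, 13, 23, 7, 5]
`value = len(nums)` → value = 7
So value = 7

Answer: 7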